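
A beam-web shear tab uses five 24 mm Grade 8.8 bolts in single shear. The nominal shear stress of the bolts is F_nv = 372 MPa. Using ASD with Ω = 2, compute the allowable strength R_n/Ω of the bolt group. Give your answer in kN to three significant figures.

A_b = π × 24² / 4 = 452.4 mm².
R_n = F_nv · A_b · n · n_s = 372 × 452.4 × 5 × 1 / 1000 = 841.4 kN.
Allowable strength R_n/Ω = 841.4 / 2 = 421 kN.

421 kN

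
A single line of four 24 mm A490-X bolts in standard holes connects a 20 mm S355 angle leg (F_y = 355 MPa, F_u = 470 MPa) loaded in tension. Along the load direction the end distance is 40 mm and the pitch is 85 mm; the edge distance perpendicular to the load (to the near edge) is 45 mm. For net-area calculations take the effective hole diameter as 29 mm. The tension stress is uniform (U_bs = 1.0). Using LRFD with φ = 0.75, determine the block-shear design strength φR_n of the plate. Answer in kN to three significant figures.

1030 kN

Shear plane L_v = 40 + 3·85 = 295 mm; A_gv = 295 × 20 = 5900 mm².
A_nv = (295 − 3.5·29) × 20 = 3870 mm².
A_nt = (45 − 0.5·29) × 20 = 610 mm².
0.6 F_u A_nv = 1091 kN; 0.6 F_y A_gv = 1257 kN → shear rupture governs the shear term.
R_n = 1091 + 1.0 × 470 × 610 / 1000 = 1378 kN.
Design strength φR_n = 0.75 × 1378 = 1030 kN.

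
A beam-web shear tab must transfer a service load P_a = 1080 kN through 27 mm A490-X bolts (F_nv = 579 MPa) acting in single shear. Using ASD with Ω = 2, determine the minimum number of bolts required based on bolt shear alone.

7 bolts

A_b = π·27²/4 = 572.6 mm².
Per-bolt allowable strength R_n/Ω = 579 × 572.6 × 1 / 1000 / 2 = 165.8 kN.
n ≥ 1080 / 165.8 = 6.516 → use 7 bolts.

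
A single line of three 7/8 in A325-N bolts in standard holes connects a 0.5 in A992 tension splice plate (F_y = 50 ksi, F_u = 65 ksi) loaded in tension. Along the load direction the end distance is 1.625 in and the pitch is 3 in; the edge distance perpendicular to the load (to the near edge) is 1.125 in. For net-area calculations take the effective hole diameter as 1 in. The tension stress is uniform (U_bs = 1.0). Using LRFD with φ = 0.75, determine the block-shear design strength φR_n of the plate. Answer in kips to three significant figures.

Shear plane L_v = 1.625 + 2·3 = 7.625 in; A_gv = 7.625 × 0.5 = 3.812 in².
A_nv = (7.625 − 2.5·1) × 0.5 = 2.562 in².
A_nt = (1.125 − 0.5·1) × 0.5 = 0.3125 in².
0.6 F_u A_nv = 99.94 kips; 0.6 F_y A_gv = 114.4 kips → shear rupture governs the shear term.
R_n = 99.94 + 1.0 × 65 × 0.3125 = 120.2 kips.
Design strength φR_n = 0.75 × 120.2 = 90.2 kips.

90.2 kips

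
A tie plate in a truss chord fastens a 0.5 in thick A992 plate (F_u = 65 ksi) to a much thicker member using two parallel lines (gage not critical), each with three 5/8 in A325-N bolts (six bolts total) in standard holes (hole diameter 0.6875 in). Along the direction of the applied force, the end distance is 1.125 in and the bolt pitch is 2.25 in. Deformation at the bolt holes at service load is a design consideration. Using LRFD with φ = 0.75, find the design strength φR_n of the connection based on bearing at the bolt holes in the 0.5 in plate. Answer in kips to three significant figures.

192 kips

Per bolt r_n = 1.2 l_c t F_u ≤ 2.4 d t F_u; upper limit = 2.4 × 0.625 × 0.5 × 65 = 48.75 kips.
Edge bolt: l_c = 1.125 − 0.6875/2 = 0.7812 in → 1.2 × 0.7812 × 0.5 × 65 = 30.47 → r_n = 30.47 kips.
Interior bolts: l_c = 2.25 − 0.6875 = 1.562 in → 1.2 × 1.562 × 0.5 × 65 = 60.94 → r_n = 48.75 kips.
R_n = 2 × 30.47 + 4 × 48.75 = 255.9 kips.
Design strength φR_n = 0.75 × 255.9 = 192 kips.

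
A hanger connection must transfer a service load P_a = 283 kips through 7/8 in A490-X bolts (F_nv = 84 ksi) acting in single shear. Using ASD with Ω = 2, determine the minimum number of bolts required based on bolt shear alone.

A_b = π·0.875²/4 = 0.6013 in².
Per-bolt allowable strength R_n/Ω = 84 × 0.6013 × 1 / 2 = 25.26 kips.
n ≥ 283 / 25.26 = 11.21 → use 12 bolts.

12 bolts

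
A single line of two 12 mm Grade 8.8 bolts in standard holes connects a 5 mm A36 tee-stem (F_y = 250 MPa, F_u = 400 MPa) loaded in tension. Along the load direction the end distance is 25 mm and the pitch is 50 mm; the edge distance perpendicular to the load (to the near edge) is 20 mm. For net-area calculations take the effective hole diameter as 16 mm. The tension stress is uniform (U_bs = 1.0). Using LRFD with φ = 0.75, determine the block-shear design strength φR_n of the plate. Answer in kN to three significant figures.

60.2 kN

Shear plane L_v = 25 + 1·50 = 75 mm; A_gv = 75 × 5 = 375 mm².
A_nv = (75 − 1.5·16) × 5 = 255 mm².
A_nt = (20 − 0.5·16) × 5 = 60 mm².
0.6 F_u A_nv = 61.2 kN; 0.6 F_y A_gv = 56.25 kN → shear yielding governs the shear term.
R_n = 56.25 + 1.0 × 400 × 60 / 1000 = 80.25 kN.
Design strength φR_n = 0.75 × 80.25 = 60.2 kN.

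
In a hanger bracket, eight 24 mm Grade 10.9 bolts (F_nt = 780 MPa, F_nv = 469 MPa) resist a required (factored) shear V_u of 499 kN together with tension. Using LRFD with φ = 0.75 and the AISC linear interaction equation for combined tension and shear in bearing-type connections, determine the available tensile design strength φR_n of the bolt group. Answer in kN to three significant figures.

1920 kN

A_b = π·24²/4 = 452.4 mm²; f_rv = 499 × 1000 / (8 × 452.4) = 137.9 MPa.
F'_nt = 1.3 F_nt − (F_nt / φF_nv) f_rv = 1.3·780 − (780/(0.75·469))·137.9 = 708.3 MPa, capped at F_nt → F'_nt = 708.3 MPa.
R_n = F'_nt · A_b · n = 708.3 × 452.4 × 8 / 1000 = 2563 kN.
Design strength φR_n = 0.75 × 2563 = 1920 kN.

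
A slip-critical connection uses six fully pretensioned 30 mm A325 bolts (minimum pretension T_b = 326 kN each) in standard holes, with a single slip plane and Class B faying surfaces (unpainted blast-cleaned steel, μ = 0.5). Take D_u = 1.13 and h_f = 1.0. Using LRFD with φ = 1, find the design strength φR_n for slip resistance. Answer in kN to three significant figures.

1110 kN

R_n = μ · D_u · h_f · T_b · n_s · n_b = 0.5 × 1.13 × 1.0 × 326 × 1 × 6 = 1105 kN.
Design strength φR_n = 1 × 1105 = 1110 kN.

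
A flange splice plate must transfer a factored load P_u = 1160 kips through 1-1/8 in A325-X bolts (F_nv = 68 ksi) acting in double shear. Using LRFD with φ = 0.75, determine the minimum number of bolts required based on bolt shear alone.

12 bolts

A_b = π·1.125²/4 = 0.994 in².
Per-bolt design strength φR_n = 0.75 × 68 × 0.994 × 2 = 101.4 kips.
n ≥ 1160 / 101.4 = 11.44 → use 12 bolts.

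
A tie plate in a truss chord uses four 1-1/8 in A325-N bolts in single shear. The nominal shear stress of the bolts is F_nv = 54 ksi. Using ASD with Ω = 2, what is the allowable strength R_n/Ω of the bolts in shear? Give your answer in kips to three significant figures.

A_b = π × 1.125² / 4 = 0.994 in².
R_n = F_nv · A_b · n · n_s = 54 × 0.994 × 4 × 1 = 214.7 kips.
Allowable strength R_n/Ω = 214.7 / 2 = 107 kips.

107 kips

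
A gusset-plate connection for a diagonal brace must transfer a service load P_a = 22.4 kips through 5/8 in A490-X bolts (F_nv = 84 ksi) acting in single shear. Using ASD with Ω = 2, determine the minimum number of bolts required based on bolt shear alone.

A_b = π·0.625²/4 = 0.3068 in².
Per-bolt allowable strength R_n/Ω = 84 × 0.3068 × 1 / 2 = 12.89 kips.
n ≥ 22.4 / 12.89 = 1.738 → use 2 bolts.

2 bolts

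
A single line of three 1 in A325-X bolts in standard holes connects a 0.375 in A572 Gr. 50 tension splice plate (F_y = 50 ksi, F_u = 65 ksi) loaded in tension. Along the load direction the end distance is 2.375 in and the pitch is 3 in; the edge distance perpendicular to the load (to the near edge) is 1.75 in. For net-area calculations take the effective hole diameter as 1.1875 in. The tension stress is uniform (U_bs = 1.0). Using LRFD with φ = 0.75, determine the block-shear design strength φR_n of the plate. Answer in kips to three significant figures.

80.4 kips

Shear plane L_v = 2.375 + 2·3 = 8.375 in; A_gv = 8.375 × 0.375 = 3.141 in².
A_nv = (8.375 − 2.5·1.1875) × 0.375 = 2.027 in².
A_nt = (1.75 − 0.5·1.1875) × 0.375 = 0.4336 in².
0.6 F_u A_nv = 79.07 kips; 0.6 F_y A_gv = 94.22 kips → shear rupture governs the shear term.
R_n = 79.07 + 1.0 × 65 × 0.4336 = 107.2 kips.
Design strength φR_n = 0.75 × 107.2 = 80.4 kips.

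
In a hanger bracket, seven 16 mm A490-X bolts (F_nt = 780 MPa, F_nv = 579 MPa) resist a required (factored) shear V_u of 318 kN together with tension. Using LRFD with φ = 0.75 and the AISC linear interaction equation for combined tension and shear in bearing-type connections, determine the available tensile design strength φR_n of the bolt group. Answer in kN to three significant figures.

642 kN

A_b = π·16²/4 = 201.1 mm²; f_rv = 318 × 1000 / (7 × 201.1) = 225.9 MPa.
F'_nt = 1.3 F_nt − (F_nt / φF_nv) f_rv = 1.3·780 − (780/(0.75·579))·225.9 = 608.2 MPa, capped at F_nt → F'_nt = 608.2 MPa.
R_n = F'_nt · A_b · n = 608.2 × 201.1 × 7 / 1000 = 855.9 kN.
Design strength φR_n = 0.75 × 855.9 = 642 kN.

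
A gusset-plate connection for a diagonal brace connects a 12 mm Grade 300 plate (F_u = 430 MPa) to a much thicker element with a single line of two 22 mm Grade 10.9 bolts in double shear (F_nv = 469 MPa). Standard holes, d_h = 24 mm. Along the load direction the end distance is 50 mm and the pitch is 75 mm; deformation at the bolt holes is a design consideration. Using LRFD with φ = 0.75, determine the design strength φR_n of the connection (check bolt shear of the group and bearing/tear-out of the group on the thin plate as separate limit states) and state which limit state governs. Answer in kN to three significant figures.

381 kN (bearing governs)

Bolt shear: A_b = π·22²/4 = 380.1 mm²; R_n = 469 × 380.1 × 2 × 2 / 1000 = 713.1 kN → 0.75 × 713.1 = 535 kN.
Bearing (1.2 l_c t F_u ≤ 2.4 d t F_u): upper limit = 2.4·22·12·430 / 1000 = 272.4 kN.
  Edge l_c = 50 − 24/2 = 38 → r_n = 235.3 kN; interior l_c = 75 − 24 = 51 → r_n = 272.4 kN.
  R_n,bearing = 1·235.3 + 1·272.4 = 507.7 kN → 0.75 × 507.7 = 381 kN.
Bearing governs: 381 kN.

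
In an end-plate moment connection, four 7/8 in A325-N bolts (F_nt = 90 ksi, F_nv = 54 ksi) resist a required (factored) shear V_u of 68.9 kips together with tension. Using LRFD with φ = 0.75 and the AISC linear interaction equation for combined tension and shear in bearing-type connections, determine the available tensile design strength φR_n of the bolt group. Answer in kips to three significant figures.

A_b = π·0.875²/4 = 0.6013 in²; f_rv = 68.9 / (4 × 0.6013) = 28.65 ksi.
F'_nt = 1.3 F_nt − (F_nt / φF_nv) f_rv = 1.3·90 − (90/(0.75·54))·28.65 = 53.34 ksi, capped at F_nt → F'_nt = 53.34 ksi.
R_n = F'_nt · A_b · n = 53.34 × 0.6013 × 4 = 128.3 kips.
Design strength φR_n = 0.75 × 128.3 = 96.2 kips.

96.2 kips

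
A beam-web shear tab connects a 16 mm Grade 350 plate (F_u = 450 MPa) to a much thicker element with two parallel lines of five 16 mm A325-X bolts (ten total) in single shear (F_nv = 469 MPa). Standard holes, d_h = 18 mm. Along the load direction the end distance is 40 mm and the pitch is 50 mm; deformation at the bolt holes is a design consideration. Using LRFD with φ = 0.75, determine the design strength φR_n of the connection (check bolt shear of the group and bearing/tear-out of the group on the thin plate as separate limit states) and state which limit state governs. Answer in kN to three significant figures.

707 kN (bolt shear governs)

Bolt shear: A_b = π·16²/4 = 201.1 mm²; R_n = 469 × 201.1 × 10 × 1 / 1000 = 943 kN → 0.75 × 943 = 707 kN.
Bearing (1.2 l_c t F_u ≤ 2.4 d t F_u): upper limit = 2.4·16·16·450 / 1000 = 276.5 kN.
  Edge l_c = 40 − 18/2 = 31 → r_n = 267.8 kN; interior l_c = 50 − 18 = 32 → r_n = 276.5 kN.
  R_n,bearing = 2·267.8 + 8·276.5 = 2748 kN → 0.75 × 2748 = 2060 kN.
Bolt shear governs: 707 kN.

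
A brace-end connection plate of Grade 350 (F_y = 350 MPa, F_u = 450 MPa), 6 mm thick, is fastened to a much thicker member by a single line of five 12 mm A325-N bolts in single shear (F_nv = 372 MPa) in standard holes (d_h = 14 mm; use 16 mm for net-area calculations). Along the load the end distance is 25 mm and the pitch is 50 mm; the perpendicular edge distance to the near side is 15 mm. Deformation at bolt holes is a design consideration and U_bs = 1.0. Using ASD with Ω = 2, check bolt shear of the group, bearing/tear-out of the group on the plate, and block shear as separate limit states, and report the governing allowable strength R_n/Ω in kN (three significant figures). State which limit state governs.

Bolt shear: A_b = π·12²/4 = 113.1 mm²; R_n = 372 × 113.1 × 5 × 1 / 1000 = 210.4 kN → 210.4 / 2 = 105 kN.
Bearing: edge l_c = 18, r_n = 58.32 kN; interior l_c = 36, r_n = 77.76 kN; R_n = 58.32 + 4·77.76 = 369.4 kN → 185 kN.
Block shear: A_gv = 1350, A_nv = 918, A_nt = 42 mm²; R_n = min(0.6F_uA_nv, 0.6F_yA_gv) + U_bs·F_u·A_nt = 266.8 kN → 133 kN.
Bolt shear governs: 105 kN.

105 kN (bolt shear governs)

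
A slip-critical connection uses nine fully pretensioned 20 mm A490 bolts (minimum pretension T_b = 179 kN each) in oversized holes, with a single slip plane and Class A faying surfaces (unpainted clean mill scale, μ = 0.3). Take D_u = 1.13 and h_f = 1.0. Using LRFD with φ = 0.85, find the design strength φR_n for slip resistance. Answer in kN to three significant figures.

R_n = μ · D_u · h_f · T_b · n_s · n_b = 0.3 × 1.13 × 1.0 × 179 × 1 × 9 = 546.1 kN.
Design strength φR_n = 0.85 × 546.1 = 464 kN.

464 kN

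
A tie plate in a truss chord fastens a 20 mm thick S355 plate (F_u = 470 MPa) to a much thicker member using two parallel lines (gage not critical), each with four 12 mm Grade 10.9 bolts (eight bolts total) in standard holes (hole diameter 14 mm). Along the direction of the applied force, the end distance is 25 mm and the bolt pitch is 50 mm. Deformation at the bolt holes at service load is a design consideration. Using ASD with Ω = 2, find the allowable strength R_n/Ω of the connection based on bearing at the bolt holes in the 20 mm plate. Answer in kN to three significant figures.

Per bolt r_n = 1.2 l_c t F_u ≤ 2.4 d t F_u; upper limit = 2.4 × 12 × 20 × 470 / 1000 = 270.7 kN.
Edge bolt: l_c = 25 − 14/2 = 18 mm → 1.2 × 18 × 20 × 470 / 1000 = 203 → r_n = 203 kN.
Interior bolts: l_c = 50 − 14 = 36 mm → 1.2 × 36 × 20 × 470 / 1000 = 406.1 → r_n = 270.7 kN.
R_n = 2 × 203 + 6 × 270.7 = 2030 kN.
Allowable strength R_n/Ω = 2030 / 2 = 1020 kN.

1020 kN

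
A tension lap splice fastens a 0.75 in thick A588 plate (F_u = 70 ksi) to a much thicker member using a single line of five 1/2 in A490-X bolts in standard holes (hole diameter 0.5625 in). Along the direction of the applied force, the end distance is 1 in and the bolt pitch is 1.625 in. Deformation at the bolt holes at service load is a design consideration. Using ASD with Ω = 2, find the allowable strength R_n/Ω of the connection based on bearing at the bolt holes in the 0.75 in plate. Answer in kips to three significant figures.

Per bolt r_n = 1.2 l_c t F_u ≤ 2.4 d t F_u; upper limit = 2.4 × 0.5 × 0.75 × 70 = 63 kips.
Edge bolt: l_c = 1 − 0.5625/2 = 0.7188 in → 1.2 × 0.7188 × 0.75 × 70 = 45.28 → r_n = 45.28 kips.
Interior bolts: l_c = 1.625 − 0.5625 = 1.062 in → 1.2 × 1.062 × 0.75 × 70 = 66.94 → r_n = 63 kips.
R_n = 1 × 45.28 + 4 × 63 = 297.3 kips.
Allowable strength R_n/Ω = 297.3 / 2 = 149 kips.

149 kips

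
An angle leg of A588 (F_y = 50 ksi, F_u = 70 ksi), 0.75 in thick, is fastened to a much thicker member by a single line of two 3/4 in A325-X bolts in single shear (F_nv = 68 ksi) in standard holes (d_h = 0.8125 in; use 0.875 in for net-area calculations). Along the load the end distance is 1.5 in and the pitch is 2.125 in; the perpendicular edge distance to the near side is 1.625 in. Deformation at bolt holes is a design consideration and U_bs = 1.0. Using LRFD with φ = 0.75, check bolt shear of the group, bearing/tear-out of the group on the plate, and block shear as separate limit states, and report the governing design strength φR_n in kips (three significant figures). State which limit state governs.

45.1 kips (bolt shear governs)

Bolt shear: A_b = π·0.75²/4 = 0.4418 in²; R_n = 68 × 0.4418 × 2 × 1 = 60.08 kips → 0.75 × 60.08 = 45.1 kips.
Bearing: edge l_c = 1.094, r_n = 68.91 kips; interior l_c = 1.312, r_n = 82.69 kips; R_n = 68.91 + 1·82.69 = 151.6 kips → 114 kips.
Block shear: A_gv = 2.719, A_nv = 1.734, A_nt = 0.8906 in²; R_n = min(0.6F_uA_nv, 0.6F_yA_gv) + U_bs·F_u·A_nt = 135.2 kips → 101 kips.
Bolt shear governs: 45.1 kips.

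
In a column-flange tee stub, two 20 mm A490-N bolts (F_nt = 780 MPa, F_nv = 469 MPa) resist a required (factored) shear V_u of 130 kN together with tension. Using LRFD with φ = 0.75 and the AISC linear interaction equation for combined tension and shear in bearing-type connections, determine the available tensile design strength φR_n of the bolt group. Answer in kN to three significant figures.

A_b = π·20²/4 = 314.2 mm²; f_rv = 130 × 1000 / (2 × 314.2) = 206.9 MPa.
F'_nt = 1.3 F_nt − (F_nt / φF_nv) f_rv = 1.3·780 − (780/(0.75·469))·206.9 = 555.2 MPa, capped at F_nt → F'_nt = 555.2 MPa.
R_n = F'_nt · A_b · n = 555.2 × 314.2 × 2 / 1000 = 348.8 kN.
Design strength φR_n = 0.75 × 348.8 = 262 kN.

262 kN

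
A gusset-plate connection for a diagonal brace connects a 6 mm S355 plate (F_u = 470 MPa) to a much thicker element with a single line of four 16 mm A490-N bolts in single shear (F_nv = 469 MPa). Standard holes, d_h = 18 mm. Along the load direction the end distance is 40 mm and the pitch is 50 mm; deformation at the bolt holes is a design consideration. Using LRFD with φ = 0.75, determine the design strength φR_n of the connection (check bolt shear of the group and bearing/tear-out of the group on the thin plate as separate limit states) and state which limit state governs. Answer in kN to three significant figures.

283 kN (bolt shear governs)

Bolt shear: A_b = π·16²/4 = 201.1 mm²; R_n = 469 × 201.1 × 4 × 1 / 1000 = 377.2 kN → 0.75 × 377.2 = 283 kN.
Bearing (1.2 l_c t F_u ≤ 2.4 d t F_u): upper limit = 2.4·16·6·470 / 1000 = 108.3 kN.
  Edge l_c = 40 − 18/2 = 31 → r_n = 104.9 kN; interior l_c = 50 − 18 = 32 → r_n = 108.3 kN.
  R_n,bearing = 1·104.9 + 3·108.3 = 429.8 kN → 0.75 × 429.8 = 322 kN.
Bolt shear governs: 283 kN.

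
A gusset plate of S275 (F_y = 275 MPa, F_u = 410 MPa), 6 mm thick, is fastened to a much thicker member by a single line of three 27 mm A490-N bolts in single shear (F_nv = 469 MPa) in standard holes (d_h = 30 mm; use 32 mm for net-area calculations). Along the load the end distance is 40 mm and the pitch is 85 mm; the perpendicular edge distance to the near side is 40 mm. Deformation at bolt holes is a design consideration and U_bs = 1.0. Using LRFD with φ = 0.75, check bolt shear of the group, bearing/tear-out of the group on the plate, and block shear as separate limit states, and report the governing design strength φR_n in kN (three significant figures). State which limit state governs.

188 kN (block shear governs)

Bolt shear: A_b = π·27²/4 = 572.6 mm²; R_n = 469 × 572.6 × 3 × 1 / 1000 = 805.6 kN → 0.75 × 805.6 = 604 kN.
Bearing: edge l_c = 25, r_n = 73.8 kN; interior l_c = 55, r_n = 159.4 kN; R_n = 73.8 + 2·159.4 = 392.6 kN → 294 kN.
Block shear: A_gv = 1260, A_nv = 780, A_nt = 144 mm²; R_n = min(0.6F_uA_nv, 0.6F_yA_gv) + U_bs·F_u·A_nt = 250.9 kN → 188 kN.
Block shear governs: 188 kN.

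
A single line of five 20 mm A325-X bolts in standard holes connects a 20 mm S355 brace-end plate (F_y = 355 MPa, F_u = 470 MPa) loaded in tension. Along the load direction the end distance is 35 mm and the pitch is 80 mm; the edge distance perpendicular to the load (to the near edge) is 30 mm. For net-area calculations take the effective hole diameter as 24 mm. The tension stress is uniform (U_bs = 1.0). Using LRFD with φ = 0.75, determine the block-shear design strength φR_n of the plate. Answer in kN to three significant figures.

Shear plane L_v = 35 + 4·80 = 355 mm; A_gv = 355 × 20 = 7100 mm².
A_nv = (355 − 4.5·24) × 20 = 4940 mm².
A_nt = (30 − 0.5·24) × 20 = 360 mm².
0.6 F_u A_nv = 1393 kN; 0.6 F_y A_gv = 1512 kN → shear rupture governs the shear term.
R_n = 1393 + 1.0 × 470 × 360 / 1000 = 1562 kN.
Design strength φR_n = 0.75 × 1562 = 1170 kN.

1170 kN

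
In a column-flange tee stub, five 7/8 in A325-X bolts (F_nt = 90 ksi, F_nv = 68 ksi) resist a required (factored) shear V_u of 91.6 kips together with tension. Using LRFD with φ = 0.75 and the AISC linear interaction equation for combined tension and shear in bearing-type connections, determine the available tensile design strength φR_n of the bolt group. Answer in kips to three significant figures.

143 kips

A_b = π·0.875²/4 = 0.6013 in²; f_rv = 91.6 / (5 × 0.6013) = 30.47 ksi.
F'_nt = 1.3 F_nt − (F_nt / φF_nv) f_rv = 1.3·90 − (90/(0.75·68))·30.47 = 63.24 ksi, capped at F_nt → F'_nt = 63.24 ksi.
R_n = F'_nt · A_b · n = 63.24 × 0.6013 × 5 = 190.1 kips.
Design strength φR_n = 0.75 × 190.1 = 143 kips.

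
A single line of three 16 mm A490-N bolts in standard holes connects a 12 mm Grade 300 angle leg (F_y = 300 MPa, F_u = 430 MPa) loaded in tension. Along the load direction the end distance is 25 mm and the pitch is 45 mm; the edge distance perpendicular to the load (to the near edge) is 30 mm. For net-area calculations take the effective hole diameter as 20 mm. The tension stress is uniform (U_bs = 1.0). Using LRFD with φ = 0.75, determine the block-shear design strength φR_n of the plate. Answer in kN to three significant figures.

Shear plane L_v = 25 + 2·45 = 115 mm; A_gv = 115 × 12 = 1380 mm².
A_nv = (115 − 2.5·20) × 12 = 780 mm².
A_nt = (30 − 0.5·20) × 12 = 240 mm².
0.6 F_u A_nv = 201.2 kN; 0.6 F_y A_gv = 248.4 kN → shear rupture governs the shear term.
R_n = 201.2 + 1.0 × 430 × 240 / 1000 = 304.4 kN.
Design strength φR_n = 0.75 × 304.4 = 228 kN.

228 kN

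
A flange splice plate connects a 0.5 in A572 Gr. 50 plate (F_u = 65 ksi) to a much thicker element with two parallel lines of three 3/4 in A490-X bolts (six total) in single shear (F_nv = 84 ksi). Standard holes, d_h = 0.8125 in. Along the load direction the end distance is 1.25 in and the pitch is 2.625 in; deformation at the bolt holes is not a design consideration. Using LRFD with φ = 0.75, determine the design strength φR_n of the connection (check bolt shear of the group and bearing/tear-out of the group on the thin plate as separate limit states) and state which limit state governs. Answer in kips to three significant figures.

167 kips (bolt shear governs)

Bolt shear: A_b = π·0.75²/4 = 0.4418 in²; R_n = 84 × 0.4418 × 6 × 1 = 222.7 kips → 0.75 × 222.7 = 167 kips.
Bearing (1.5 l_c t F_u ≤ 3.0 d t F_u): upper limit = 3.0·0.75·0.5·65 = 73.12 kips.
  Edge l_c = 1.25 − 0.8125/2 = 0.8438 → r_n = 41.13 kips; interior l_c = 2.625 − 0.8125 = 1.812 → r_n = 73.12 kips.
  R_n,bearing = 2·41.13 + 4·73.12 = 374.8 kips → 0.75 × 374.8 = 281 kips.
Bolt shear governs: 167 kips.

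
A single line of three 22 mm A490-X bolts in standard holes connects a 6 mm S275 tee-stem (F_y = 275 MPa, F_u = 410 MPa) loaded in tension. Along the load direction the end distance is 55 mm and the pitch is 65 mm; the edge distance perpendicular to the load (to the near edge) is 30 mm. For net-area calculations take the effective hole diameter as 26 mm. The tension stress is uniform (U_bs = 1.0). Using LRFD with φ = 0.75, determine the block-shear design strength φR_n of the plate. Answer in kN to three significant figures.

164 kN

Shear plane L_v = 55 + 2·65 = 185 mm; A_gv = 185 × 6 = 1110 mm².
A_nv = (185 − 2.5·26) × 6 = 720 mm².
A_nt = (30 − 0.5·26) × 6 = 102 mm².
0.6 F_u A_nv = 177.1 kN; 0.6 F_y A_gv = 183.2 kN → shear rupture governs the shear term.
R_n = 177.1 + 1.0 × 410 × 102 / 1000 = 218.9 kN.
Design strength φR_n = 0.75 × 218.9 = 164 kN.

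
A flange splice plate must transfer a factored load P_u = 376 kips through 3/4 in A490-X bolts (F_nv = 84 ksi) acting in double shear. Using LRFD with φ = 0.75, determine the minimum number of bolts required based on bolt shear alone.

A_b = π·0.75²/4 = 0.4418 in².
Per-bolt design strength φR_n = 0.75 × 84 × 0.4418 × 2 = 55.67 kips.
n ≥ 376 / 55.67 = 6.755 → use 7 bolts.

7 bolts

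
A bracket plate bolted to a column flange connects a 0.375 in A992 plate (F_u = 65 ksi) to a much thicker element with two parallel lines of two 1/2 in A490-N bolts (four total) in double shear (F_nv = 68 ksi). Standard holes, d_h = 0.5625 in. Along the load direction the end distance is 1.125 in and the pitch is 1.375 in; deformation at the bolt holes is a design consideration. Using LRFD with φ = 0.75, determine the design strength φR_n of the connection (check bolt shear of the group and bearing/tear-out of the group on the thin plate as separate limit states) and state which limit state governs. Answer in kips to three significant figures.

72.7 kips (bearing governs)

Bolt shear: A_b = π·0.5²/4 = 0.1963 in²; R_n = 68 × 0.1963 × 4 × 2 = 106.8 kips → 0.75 × 106.8 = 80.1 kips.
Bearing (1.2 l_c t F_u ≤ 2.4 d t F_u): upper limit = 2.4·0.5·0.375·65 = 29.25 kips.
  Edge l_c = 1.125 − 0.5625/2 = 0.8438 → r_n = 24.68 kips; interior l_c = 1.375 − 0.5625 = 0.8125 → r_n = 23.77 kips.
  R_n,bearing = 2·24.68 + 2·23.77 = 96.89 kips → 0.75 × 96.89 = 72.7 kips.
Bearing governs: 72.7 kips.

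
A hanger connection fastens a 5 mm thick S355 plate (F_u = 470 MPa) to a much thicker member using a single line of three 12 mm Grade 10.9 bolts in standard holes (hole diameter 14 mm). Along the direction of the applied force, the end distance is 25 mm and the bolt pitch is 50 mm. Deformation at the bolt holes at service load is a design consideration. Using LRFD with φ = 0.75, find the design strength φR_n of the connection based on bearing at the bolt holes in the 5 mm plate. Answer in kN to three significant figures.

Per bolt r_n = 1.2 l_c t F_u ≤ 2.4 d t F_u; upper limit = 2.4 × 12 × 5 × 470 / 1000 = 67.68 kN.
Edge bolt: l_c = 25 − 14/2 = 18 mm → 1.2 × 18 × 5 × 470 / 1000 = 50.76 → r_n = 50.76 kN.
Interior bolts: l_c = 50 − 14 = 36 mm → 1.2 × 36 × 5 × 470 / 1000 = 101.5 → r_n = 67.68 kN.
R_n = 1 × 50.76 + 2 × 67.68 = 186.1 kN.
Design strength φR_n = 0.75 × 186.1 = 140 kN.

140 kN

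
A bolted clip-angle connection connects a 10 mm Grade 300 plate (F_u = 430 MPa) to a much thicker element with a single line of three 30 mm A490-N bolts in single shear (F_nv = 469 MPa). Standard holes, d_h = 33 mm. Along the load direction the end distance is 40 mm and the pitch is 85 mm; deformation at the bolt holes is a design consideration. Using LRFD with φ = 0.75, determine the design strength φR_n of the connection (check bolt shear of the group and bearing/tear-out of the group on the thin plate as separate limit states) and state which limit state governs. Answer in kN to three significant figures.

Bolt shear: A_b = π·30²/4 = 706.9 mm²; R_n = 469 × 706.9 × 3 × 1 / 1000 = 994.5 kN → 0.75 × 994.5 = 746 kN.
Bearing (1.2 l_c t F_u ≤ 2.4 d t F_u): upper limit = 2.4·30·10·430 / 1000 = 309.6 kN.
  Edge l_c = 40 − 33/2 = 23.5 → r_n = 121.3 kN; interior l_c = 85 − 33 = 52 → r_n = 268.3 kN.
  R_n,bearing = 1·121.3 + 2·268.3 = 657.9 kN → 0.75 × 657.9 = 493 kN.
Bearing governs: 493 kN.

493 kN (bearing governs)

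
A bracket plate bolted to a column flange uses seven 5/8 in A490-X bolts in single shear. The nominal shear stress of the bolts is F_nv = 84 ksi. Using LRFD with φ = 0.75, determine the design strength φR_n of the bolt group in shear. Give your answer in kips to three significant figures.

135 kips

A_b = π × 0.625² / 4 = 0.3068 in².
R_n = F_nv · A_b · n · n_s = 84 × 0.3068 × 7 × 1 = 180.4 kips.
Design strength φR_n = 0.75 × 180.4 = 135 kips.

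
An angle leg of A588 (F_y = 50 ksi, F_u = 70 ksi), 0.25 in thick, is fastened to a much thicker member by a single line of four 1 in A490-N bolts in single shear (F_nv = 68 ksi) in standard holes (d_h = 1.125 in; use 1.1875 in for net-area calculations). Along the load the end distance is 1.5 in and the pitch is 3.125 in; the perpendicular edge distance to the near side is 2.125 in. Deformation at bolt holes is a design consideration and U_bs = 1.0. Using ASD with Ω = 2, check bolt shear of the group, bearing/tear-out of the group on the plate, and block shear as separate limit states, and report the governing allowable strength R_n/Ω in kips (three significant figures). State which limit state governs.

Bolt shear: A_b = π·1²/4 = 0.7854 in²; R_n = 68 × 0.7854 × 4 × 1 = 213.6 kips → 213.6 / 2 = 107 kips.
Bearing: edge l_c = 0.9375, r_n = 19.69 kips; interior l_c = 2, r_n = 42 kips; R_n = 19.69 + 3·42 = 145.7 kips → 72.8 kips.
Block shear: A_gv = 2.719, A_nv = 1.68, A_nt = 0.3828 in²; R_n = min(0.6F_uA_nv, 0.6F_yA_gv) + U_bs·F_u·A_nt = 97.34 kips → 48.7 kips.
Block shear governs: 48.7 kips.

48.7 kips (block shear governs)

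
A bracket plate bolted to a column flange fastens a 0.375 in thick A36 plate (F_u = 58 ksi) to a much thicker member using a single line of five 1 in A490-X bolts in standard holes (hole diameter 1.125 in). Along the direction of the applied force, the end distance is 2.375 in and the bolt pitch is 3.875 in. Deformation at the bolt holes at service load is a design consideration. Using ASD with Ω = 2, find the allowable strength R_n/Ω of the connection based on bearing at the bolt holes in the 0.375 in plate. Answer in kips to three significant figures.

Per bolt r_n = 1.2 l_c t F_u ≤ 2.4 d t F_u; upper limit = 2.4 × 1 × 0.375 × 58 = 52.2 kips.
Edge bolt: l_c = 2.375 − 1.125/2 = 1.812 in → 1.2 × 1.812 × 0.375 × 58 = 47.31 → r_n = 47.31 kips.
Interior bolts: l_c = 3.875 − 1.125 = 2.75 in → 1.2 × 2.75 × 0.375 × 58 = 71.77 → r_n = 52.2 kips.
R_n = 1 × 47.31 + 4 × 52.2 = 256.1 kips.
Allowable strength R_n/Ω = 256.1 / 2 = 128 kips.

128 kips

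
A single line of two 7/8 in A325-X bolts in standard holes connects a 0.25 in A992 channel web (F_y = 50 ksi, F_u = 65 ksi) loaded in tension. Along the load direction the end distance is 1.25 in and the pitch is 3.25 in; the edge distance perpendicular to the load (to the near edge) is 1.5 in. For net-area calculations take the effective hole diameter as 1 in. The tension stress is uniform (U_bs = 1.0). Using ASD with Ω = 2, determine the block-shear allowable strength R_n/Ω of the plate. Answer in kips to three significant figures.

22.8 kips

Shear plane L_v = 1.25 + 1·3.25 = 4.5 in; A_gv = 4.5 × 0.25 = 1.125 in².
A_nv = (4.5 − 1.5·1) × 0.25 = 0.75 in².
A_nt = (1.5 − 0.5·1) × 0.25 = 0.25 in².
0.6 F_u A_nv = 29.25 kips; 0.6 F_y A_gv = 33.75 kips → shear rupture governs the shear term.
R_n = 29.25 + 1.0 × 65 × 0.25 = 45.5 kips.
Allowable strength R_n/Ω = 45.5 / 2 = 22.8 kips.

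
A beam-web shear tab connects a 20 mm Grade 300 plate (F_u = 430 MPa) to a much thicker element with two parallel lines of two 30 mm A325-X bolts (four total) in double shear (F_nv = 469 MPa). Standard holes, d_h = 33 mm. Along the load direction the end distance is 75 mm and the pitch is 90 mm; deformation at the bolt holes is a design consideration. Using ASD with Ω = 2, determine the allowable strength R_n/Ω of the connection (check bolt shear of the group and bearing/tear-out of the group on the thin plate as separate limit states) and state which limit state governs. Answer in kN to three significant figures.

1190 kN (bearing governs)

Bolt shear: A_b = π·30²/4 = 706.9 mm²; R_n = 469 × 706.9 × 4 × 2 / 1000 = 2652 kN → 2652 / 2 = 1330 kN.
Bearing (1.2 l_c t F_u ≤ 2.4 d t F_u): upper limit = 2.4·30·20·430 / 1000 = 619.2 kN.
  Edge l_c = 75 − 33/2 = 58.5 → r_n = 603.7 kN; interior l_c = 90 − 33 = 57 → r_n = 588.2 kN.
  R_n,bearing = 2·603.7 + 2·588.2 = 2384 kN → 2384 / 2 = 1190 kN.
Bearing governs: 1190 kN.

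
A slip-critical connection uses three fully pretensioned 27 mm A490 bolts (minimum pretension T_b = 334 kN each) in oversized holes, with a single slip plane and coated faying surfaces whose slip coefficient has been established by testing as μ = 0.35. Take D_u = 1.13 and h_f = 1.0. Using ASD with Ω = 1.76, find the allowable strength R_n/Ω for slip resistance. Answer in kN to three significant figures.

R_n = μ · D_u · h_f · T_b · n_s · n_b = 0.35 × 1.13 × 1.0 × 334 × 1 × 3 = 396.3 kN.
Allowable strength R_n/Ω = 396.3 / 1.76 = 225 kN.

225 kN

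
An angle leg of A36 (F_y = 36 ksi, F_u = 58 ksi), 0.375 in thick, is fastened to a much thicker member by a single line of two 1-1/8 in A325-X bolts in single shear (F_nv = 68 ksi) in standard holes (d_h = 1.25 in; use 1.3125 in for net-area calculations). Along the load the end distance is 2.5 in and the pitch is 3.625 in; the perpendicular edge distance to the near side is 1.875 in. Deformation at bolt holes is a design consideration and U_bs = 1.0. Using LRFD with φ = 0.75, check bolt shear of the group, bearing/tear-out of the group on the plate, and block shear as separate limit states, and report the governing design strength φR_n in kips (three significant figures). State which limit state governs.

Bolt shear: A_b = π·1.125²/4 = 0.994 in²; R_n = 68 × 0.994 × 2 × 1 = 135.2 kips → 0.75 × 135.2 = 101 kips.
Bearing: edge l_c = 1.875, r_n = 48.94 kips; interior l_c = 2.375, r_n = 58.72 kips; R_n = 48.94 + 1·58.72 = 107.7 kips → 80.7 kips.
Block shear: A_gv = 2.297, A_nv = 1.559, A_nt = 0.457 in²; R_n = min(0.6F_uA_nv, 0.6F_yA_gv) + U_bs·F_u·A_nt = 76.12 kips → 57.1 kips.
Block shear governs: 57.1 kips.

57.1 kips (block shear governs)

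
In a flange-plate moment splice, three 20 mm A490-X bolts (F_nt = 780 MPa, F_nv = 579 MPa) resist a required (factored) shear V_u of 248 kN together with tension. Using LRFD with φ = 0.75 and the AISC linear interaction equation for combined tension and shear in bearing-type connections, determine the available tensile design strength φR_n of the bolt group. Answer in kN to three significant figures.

A_b = π·20²/4 = 314.2 mm²; f_rv = 248 × 1000 / (3 × 314.2) = 263.1 MPa.
F'_nt = 1.3 F_nt − (F_nt / φF_nv) f_rv = 1.3·780 − (780/(0.75·579))·263.1 = 541.4 MPa, capped at F_nt → F'_nt = 541.4 MPa.
R_n = F'_nt · A_b · n = 541.4 × 314.2 × 3 / 1000 = 510.2 kN.
Design strength φR_n = 0.75 × 510.2 = 383 kN.

383 kN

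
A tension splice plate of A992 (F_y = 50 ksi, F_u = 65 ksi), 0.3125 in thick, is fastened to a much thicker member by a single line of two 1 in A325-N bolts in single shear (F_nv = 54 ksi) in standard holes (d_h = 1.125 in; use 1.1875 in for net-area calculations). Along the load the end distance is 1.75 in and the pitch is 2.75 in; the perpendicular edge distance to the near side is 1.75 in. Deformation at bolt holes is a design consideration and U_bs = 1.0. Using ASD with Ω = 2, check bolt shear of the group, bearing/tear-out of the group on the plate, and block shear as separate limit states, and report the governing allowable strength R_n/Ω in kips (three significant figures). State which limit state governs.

Bolt shear: A_b = π·1²/4 = 0.7854 in²; R_n = 54 × 0.7854 × 2 × 1 = 84.82 kips → 84.82 / 2 = 42.4 kips.
Bearing: edge l_c = 1.188, r_n = 28.95 kips; interior l_c = 1.625, r_n = 39.61 kips; R_n = 28.95 + 1·39.61 = 68.55 kips → 34.3 kips.
Block shear: A_gv = 1.406, A_nv = 0.8496, A_nt = 0.3613 in²; R_n = min(0.6F_uA_nv, 0.6F_yA_gv) + U_bs·F_u·A_nt = 56.62 kips → 28.3 kips.
Block shear governs: 28.3 kips.

28.3 kips (block shear governs)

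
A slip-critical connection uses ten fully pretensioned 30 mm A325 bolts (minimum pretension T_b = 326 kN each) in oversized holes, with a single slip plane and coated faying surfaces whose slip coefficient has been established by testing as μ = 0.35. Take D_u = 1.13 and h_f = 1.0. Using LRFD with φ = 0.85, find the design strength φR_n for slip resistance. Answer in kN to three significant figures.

R_n = μ · D_u · h_f · T_b · n_s · n_b = 0.35 × 1.13 × 1.0 × 326 × 1 × 10 = 1289 kN.
Design strength φR_n = 0.85 × 1289 = 1100 kN.

1100 kN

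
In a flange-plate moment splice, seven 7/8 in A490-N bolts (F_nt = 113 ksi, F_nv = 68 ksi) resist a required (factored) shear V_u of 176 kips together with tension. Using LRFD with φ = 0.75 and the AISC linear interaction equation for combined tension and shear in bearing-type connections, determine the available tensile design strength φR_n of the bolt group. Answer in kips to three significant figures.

171 kips

A_b = π·0.875²/4 = 0.6013 in²; f_rv = 176 / (7 × 0.6013) = 41.81 ksi.
F'_nt = 1.3 F_nt − (F_nt / φF_nv) f_rv = 1.3·113 − (113/(0.75·68))·41.81 = 54.26 ksi, capped at F_nt → F'_nt = 54.26 ksi.
R_n = F'_nt · A_b · n = 54.26 × 0.6013 × 7 = 228.4 kips.
Design strength φR_n = 0.75 × 228.4 = 171 kips.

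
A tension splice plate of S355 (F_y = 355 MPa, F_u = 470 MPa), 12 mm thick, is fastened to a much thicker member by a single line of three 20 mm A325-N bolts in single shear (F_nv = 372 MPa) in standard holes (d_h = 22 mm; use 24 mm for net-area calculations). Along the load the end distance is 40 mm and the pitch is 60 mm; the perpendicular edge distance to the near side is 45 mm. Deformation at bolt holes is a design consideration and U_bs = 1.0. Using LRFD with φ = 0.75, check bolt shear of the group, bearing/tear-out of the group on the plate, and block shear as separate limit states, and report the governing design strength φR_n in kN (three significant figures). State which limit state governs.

Bolt shear: A_b = π·20²/4 = 314.2 mm²; R_n = 372 × 314.2 × 3 × 1 / 1000 = 350.6 kN → 0.75 × 350.6 = 263 kN.
Bearing: edge l_c = 29, r_n = 196.3 kN; interior l_c = 38, r_n = 257.2 kN; R_n = 196.3 + 2·257.2 = 710.6 kN → 533 kN.
Block shear: A_gv = 1920, A_nv = 1200, A_nt = 396 mm²; R_n = min(0.6F_uA_nv, 0.6F_yA_gv) + U_bs·F_u·A_nt = 524.5 kN → 393 kN.
Bolt shear governs: 263 kN.

263 kN (bolt shear governs)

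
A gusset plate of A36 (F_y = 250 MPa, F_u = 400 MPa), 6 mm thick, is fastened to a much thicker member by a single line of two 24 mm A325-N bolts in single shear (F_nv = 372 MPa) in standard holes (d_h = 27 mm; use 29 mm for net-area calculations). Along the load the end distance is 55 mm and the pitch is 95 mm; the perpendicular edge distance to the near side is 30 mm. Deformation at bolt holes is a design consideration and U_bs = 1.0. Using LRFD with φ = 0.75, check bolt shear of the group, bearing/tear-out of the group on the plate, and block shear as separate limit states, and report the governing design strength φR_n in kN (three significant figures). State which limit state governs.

Bolt shear: A_b = π·24²/4 = 452.4 mm²; R_n = 372 × 452.4 × 2 × 1 / 1000 = 336.6 kN → 0.75 × 336.6 = 252 kN.
Bearing: edge l_c = 41.5, r_n = 119.5 kN; interior l_c = 68, r_n = 138.2 kN; R_n = 119.5 + 1·138.2 = 257.8 kN → 193 kN.
Block shear: A_gv = 900, A_nv = 639, A_nt = 93 mm²; R_n = min(0.6F_uA_nv, 0.6F_yA_gv) + U_bs·F_u·A_nt = 172.2 kN → 129 kN.
Block shear governs: 129 kN.

129 kN (block shear governs)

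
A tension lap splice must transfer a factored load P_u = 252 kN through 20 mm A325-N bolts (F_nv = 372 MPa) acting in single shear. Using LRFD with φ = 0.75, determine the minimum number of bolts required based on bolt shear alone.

3 bolts

A_b = π·20²/4 = 314.2 mm².
Per-bolt design strength φR_n = 0.75 × 372 × 314.2 × 1 / 1000 = 87.65 kN.
n ≥ 252 / 87.65 = 2.875 → use 3 bolts.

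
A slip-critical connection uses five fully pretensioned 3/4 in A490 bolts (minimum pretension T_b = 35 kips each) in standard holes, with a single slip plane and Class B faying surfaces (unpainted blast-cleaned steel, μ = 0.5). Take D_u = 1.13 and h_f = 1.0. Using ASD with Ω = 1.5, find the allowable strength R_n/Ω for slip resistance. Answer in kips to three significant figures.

R_n = μ · D_u · h_f · T_b · n_s · n_b = 0.5 × 1.13 × 1.0 × 35 × 1 × 5 = 98.88 kips.
Allowable strength R_n/Ω = 98.88 / 1.5 = 65.9 kips.

65.9 kips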